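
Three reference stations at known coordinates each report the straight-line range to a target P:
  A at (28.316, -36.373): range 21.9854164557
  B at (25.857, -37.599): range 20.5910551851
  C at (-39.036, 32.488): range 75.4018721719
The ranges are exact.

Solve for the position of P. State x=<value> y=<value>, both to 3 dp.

eq1: (x − 28.316)² + (y + 36.373)² = 21.9854164557²
eq2: (x − 25.857)² + (y + 37.599)² = 20.5910551851²
eq3: (x + 39.036)² + (y − 32.488)² = 75.4018721719²
eq3−eq2, eq3−eq1 (x²,y² cancel):
  129.786·x − 140.174·y = 4764.440583
  134.704·x − 137.722·y = 4747.595335
det = 129.786·-137.722 − -140.174·134.704 = 1007.611004
x = (4764.440583·-137.722 − -140.174·4747.595335) / 1007.611004 = 9.250735
y = (129.786·4747.595335 − 4764.440583·134.704) / 1007.611004 = -25.424292

x=9.251 y=-25.424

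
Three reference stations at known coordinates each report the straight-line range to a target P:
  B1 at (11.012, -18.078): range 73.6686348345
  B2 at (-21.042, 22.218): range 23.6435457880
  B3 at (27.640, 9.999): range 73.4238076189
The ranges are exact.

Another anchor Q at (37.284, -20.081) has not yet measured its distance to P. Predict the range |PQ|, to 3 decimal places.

eq1: (x − 11.012)² + (y + 18.078)² = 73.6686348345²
eq2: (x + 21.042)² + (y − 22.218)² = 23.6435457880²
eq3: (x − 27.640)² + (y − 9.999)² = 73.4238076189²
eq1−eq3, eq1−eq2 (x²,y² cancel):
  33.256·x + 56.154·y = 451.883606
  -64.108·x + 80.592·y = 5356.377561
det = 33.256·80.592 − 56.154·-64.108 = 6280.088184
x = (451.883606·80.592 − 56.154·5356.377561) / 6280.088184 = -42.095559
y = (33.256·5356.377561 − 451.883606·-64.108) / 6280.088184 = 32.977411
|P − Q| = √((-42.095559 − 37.284)² + (32.977411 − -20.081)²) = 95.479366

95.479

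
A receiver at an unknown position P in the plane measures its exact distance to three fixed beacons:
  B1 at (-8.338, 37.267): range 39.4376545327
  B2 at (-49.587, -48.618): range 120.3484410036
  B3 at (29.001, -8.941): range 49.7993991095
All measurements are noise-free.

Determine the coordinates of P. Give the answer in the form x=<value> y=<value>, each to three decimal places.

x=30.939 y=40.821

eq1: (x + 8.338)² + (y − 37.267)² = 39.4376545327²
eq2: (x + 49.587)² + (y + 48.618)² = 120.3484410036²
eq3: (x − 29.001)² + (y + 8.941)² = 49.7993991095²
eq1−eq3, eq1−eq2 (x²,y² cancel):
  74.678·x − 92.416·y = -1462.003608
  -82.498·x − 171.770·y = -9564.189697
det = 74.678·-171.770 − -92.416·-82.498 = -20451.575228
x = (-1462.003608·-171.770 − -92.416·-9564.189697) / -20451.575228 = 30.939220
y = (74.678·-9564.189697 − -1462.003608·-82.498) / -20451.575228 = 40.820667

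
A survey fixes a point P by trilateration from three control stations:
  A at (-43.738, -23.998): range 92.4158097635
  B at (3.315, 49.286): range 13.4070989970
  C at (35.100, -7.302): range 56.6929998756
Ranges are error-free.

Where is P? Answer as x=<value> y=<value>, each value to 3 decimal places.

x=16.363 y=46.205

eq1: (x + 43.738)² + (y + 23.998)² = 92.4158097635²
eq2: (x − 3.315)² + (y − 49.286)² = 13.4070989970²
eq3: (x − 35.100)² + (y + 7.302)² = 56.6929998756²
eq1−eq3, eq1−eq2 (x²,y² cancel):
  157.676·x + 33.392·y = 4122.998215
  94.106·x + 146.568·y = 8312.113964
det = 157.676·146.568 − 33.392·94.106 = 19967.868416
x = (4122.998215·146.568 − 33.392·8312.113964) / 19967.868416 = 16.363364
y = (157.676·8312.113964 − 4122.998215·94.106) / 19967.868416 = 46.205333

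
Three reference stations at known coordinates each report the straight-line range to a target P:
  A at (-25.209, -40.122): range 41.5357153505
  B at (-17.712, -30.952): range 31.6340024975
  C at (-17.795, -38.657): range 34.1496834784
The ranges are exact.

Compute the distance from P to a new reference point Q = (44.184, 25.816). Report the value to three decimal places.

58.986

eq1: (x + 25.209)² + (y + 40.122)² = 41.5357153505²
eq2: (x + 17.712)² + (y + 30.952)² = 31.6340024975²
eq3: (x + 17.795)² + (y + 38.657)² = 34.1496834784²
eq1−eq3, eq1−eq2 (x²,y² cancel):
  14.828·x + 2.930·y = 124.771877
  14.994·x + 18.340·y = -249.021781
det = 14.828·18.340 − 2.930·14.994 = 228.013100
x = (124.771877·18.340 − 2.930·-249.021781) / 228.013100 = 13.235863
y = (14.828·-249.021781 − 124.771877·14.994) / 228.013100 = -24.399144
|P − Q| = √((13.235863 − 44.184)² + (-24.399144 − 25.816)²) = 58.985998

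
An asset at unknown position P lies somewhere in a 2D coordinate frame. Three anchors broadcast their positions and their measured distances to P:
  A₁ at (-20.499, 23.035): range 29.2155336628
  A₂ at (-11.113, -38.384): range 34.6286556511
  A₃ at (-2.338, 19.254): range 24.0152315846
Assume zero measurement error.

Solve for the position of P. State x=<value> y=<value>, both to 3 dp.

x=-8.995 y=-3.820

eq1: (x + 20.499)² + (y − 23.035)² = 29.2155336628²
eq2: (x + 11.113)² + (y + 38.384)² = 34.6286556511²
eq3: (x + 2.338)² + (y − 19.254)² = 24.0152315846²
eq1−eq2, eq1−eq3 (x²,y² cancel):
  18.772·x − 122.838·y = 300.413614
  36.322·x − 7.562·y = -297.821407
det = 18.772·-7.562 − -122.838·36.322 = 4319.767972
x = (300.413614·-7.562 − -122.838·-297.821407) / 4319.767972 = -8.994815
y = (18.772·-297.821407 − 300.413614·36.322) / 4319.767972 = -3.820188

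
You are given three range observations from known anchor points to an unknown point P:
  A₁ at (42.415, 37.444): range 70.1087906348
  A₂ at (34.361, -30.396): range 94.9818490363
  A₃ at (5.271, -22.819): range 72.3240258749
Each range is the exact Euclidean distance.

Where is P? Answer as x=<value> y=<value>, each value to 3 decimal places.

x=-27.569 y=41.619

eq1: (x − 42.415)² + (y − 37.444)² = 70.1087906348²
eq2: (x − 34.361)² + (y + 30.396)² = 94.9818490363²
eq3: (x − 5.271)² + (y + 22.819)² = 72.3240258749²
eq1−eq2, eq1−eq3 (x²,y² cancel):
  -16.108·x − 135.680·y = -5202.799346
  -74.288·x − 120.526·y = -2968.117353
det = -16.108·-120.526 − -135.680·-74.288 = -8137.963032
x = (-5202.799346·-120.526 − -135.680·-2968.117353) / -8137.963032 = -27.569360
y = (-16.108·-2968.117353 − -5202.799346·-74.288) / -8137.963032 = 41.619152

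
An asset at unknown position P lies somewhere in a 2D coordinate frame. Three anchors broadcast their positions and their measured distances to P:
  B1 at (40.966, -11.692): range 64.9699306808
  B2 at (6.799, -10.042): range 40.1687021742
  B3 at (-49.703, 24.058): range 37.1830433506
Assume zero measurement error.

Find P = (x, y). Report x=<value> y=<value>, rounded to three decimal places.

x=-12.536 y=25.167

eq1: (x − 40.966)² + (y + 11.692)² = 64.9699306808²
eq2: (x − 6.799)² + (y + 10.042)² = 40.1687021742²
eq3: (x + 49.703)² + (y − 24.058)² = 37.1830433506²
eq2−eq3, eq2−eq1 (x²,y² cancel):
  -113.004·x + 68.200·y = 3133.053330
  68.334·x − 3.300·y = -939.719403
det = -113.004·-3.300 − 68.200·68.334 = -4287.465600
x = (3133.053330·-3.300 − 68.200·-939.719403) / -4287.465600 = -12.536494
y = (-113.004·-939.719403 − 3133.053330·68.334) / -4287.465600 = 25.166853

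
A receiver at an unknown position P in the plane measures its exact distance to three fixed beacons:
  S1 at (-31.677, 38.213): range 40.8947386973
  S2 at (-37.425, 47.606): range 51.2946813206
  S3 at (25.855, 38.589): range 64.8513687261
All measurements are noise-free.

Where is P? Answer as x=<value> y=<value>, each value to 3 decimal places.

x=-24.663 y=-2.076

eq1: (x + 31.677)² + (y − 38.213)² = 40.8947386973²
eq2: (x + 37.425)² + (y − 47.606)² = 51.2946813206²
eq3: (x − 25.855)² + (y − 38.589)² = 64.8513687261²
eq1−eq2, eq1−eq3 (x²,y² cancel):
  -11.496·x + 18.786·y = 244.531484
  115.064·x + 0.752·y = -2839.394125
det = -11.496·0.752 − 18.786·115.064 = -2170.237296
x = (244.531484·0.752 − 18.786·-2839.394125) / -2170.237296 = -24.663084
y = (-11.496·-2839.394125 − 244.531484·115.064) / -2170.237296 = -2.075766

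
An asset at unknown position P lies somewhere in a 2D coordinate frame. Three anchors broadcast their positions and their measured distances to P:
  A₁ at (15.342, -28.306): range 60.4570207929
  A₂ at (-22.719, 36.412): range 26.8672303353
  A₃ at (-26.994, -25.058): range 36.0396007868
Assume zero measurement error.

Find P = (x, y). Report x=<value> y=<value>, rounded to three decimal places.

x=-30.779 y=10.782

eq1: (x − 15.342)² + (y + 28.306)² = 60.4570207929²
eq2: (x + 22.719)² + (y − 36.412)² = 26.8672303353²
eq3: (x + 26.994)² + (y + 25.058)² = 36.0396007868²
eq3−eq2, eq3−eq1 (x²,y² cancel):
  8.550·x + 122.940·y = 1062.412064
  84.672·x − 6.496·y = -2676.171338
det = 8.550·-6.496 − 122.940·84.672 = -10465.116480
x = (1062.412064·-6.496 − 122.940·-2676.171338) / -10465.116480 = -30.779120
y = (8.550·-2676.171338 − 1062.412064·84.672) / -10465.116480 = 10.782280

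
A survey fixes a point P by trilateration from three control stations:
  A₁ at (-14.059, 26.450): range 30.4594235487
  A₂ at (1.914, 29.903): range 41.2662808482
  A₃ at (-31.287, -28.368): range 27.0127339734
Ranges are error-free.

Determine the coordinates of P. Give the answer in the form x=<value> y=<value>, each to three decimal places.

eq1: (x + 14.059)² + (y − 26.450)² = 30.4594235487²
eq2: (x − 1.914)² + (y − 29.903)² = 41.2662808482²
eq3: (x + 31.287)² + (y + 28.368)² = 27.0127339734²
eq3−eq2, eq3−eq1 (x²,y² cancel):
  66.402·x + 116.542·y = -1858.985126
  34.456·x + 109.636·y = -1084.450498
det = 66.402·109.636 − 116.542·34.456 = 3264.478520
x = (-1858.985126·109.636 − 116.542·-1084.450498) / 3264.478520 = -23.718233
y = (66.402·-1084.450498 − -1858.985126·34.456) / 3264.478520 = -2.437293

x=-23.718 y=-2.437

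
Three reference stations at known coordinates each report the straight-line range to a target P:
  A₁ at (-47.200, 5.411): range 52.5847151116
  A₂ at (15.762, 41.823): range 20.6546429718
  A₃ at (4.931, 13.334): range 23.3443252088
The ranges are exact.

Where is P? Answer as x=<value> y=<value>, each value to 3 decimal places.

x=-3.737 y=35.010

eq1: (x + 47.200)² + (y − 5.411)² = 52.5847151116²
eq2: (x − 15.762)² + (y − 41.823)² = 20.6546429718²
eq3: (x − 4.931)² + (y − 13.334)² = 23.3443252088²
eq2−eq1, eq2−eq3 (x²,y² cancel):
  -125.924·x − 72.824·y = -2079.023039
  -21.662·x − 56.978·y = -1913.836899
det = -125.924·-56.978 − -72.824·-21.662 = 5597.384184
x = (-2079.023039·-56.978 − -72.824·-1913.836899) / 5597.384184 = -3.736510
y = (-125.924·-1913.836899 − -2079.023039·-21.662) / 5597.384184 = 35.009603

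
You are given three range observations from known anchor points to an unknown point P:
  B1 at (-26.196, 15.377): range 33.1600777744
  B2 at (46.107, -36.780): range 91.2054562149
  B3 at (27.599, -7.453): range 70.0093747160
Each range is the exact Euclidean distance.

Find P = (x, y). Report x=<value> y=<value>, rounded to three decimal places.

eq1: (x + 26.196)² + (y − 15.377)² = 33.1600777744²
eq2: (x − 46.107)² + (y + 36.780)² = 91.2054562149²
eq3: (x − 27.599)² + (y + 7.453)² = 70.0093747160²
eq2−eq1, eq2−eq3 (x²,y² cancel):
  -144.606·x + 104.314·y = 4662.903181
  -37.016·x + 58.654·y = 755.750856
det = -144.606·58.654 − 104.314·-37.016 = -4620.433300
x = (4662.903181·58.654 − 104.314·755.750856) / -4620.433300 = -42.130795
y = (-144.606·755.750856 − 4662.903181·-37.016) / -4620.433300 = -13.703458

x=-42.131 y=-13.703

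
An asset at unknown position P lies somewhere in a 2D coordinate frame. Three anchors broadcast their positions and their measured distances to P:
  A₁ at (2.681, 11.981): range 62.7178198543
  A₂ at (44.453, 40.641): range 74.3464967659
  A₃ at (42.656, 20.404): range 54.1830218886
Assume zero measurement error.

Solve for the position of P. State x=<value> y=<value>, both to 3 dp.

eq1: (x − 2.681)² + (y − 11.981)² = 62.7178198543²
eq2: (x − 44.453)² + (y − 40.641)² = 74.3464967659²
eq3: (x − 42.656)² + (y − 20.404)² = 54.1830218886²
eq2−eq1, eq2−eq3 (x²,y² cancel):
  -83.544·x − 57.320·y = -1883.151314
  -3.594·x − 40.474·y = 1199.699182
det = -83.544·-40.474 − -57.320·-3.594 = 3175.351776
x = (-1883.151314·-40.474 − -57.320·1199.699182) / 3175.351776 = 45.659641
y = (-83.544·1199.699182 − -1883.151314·-3.594) / 3175.351776 = -33.695704

x=45.660 y=-33.696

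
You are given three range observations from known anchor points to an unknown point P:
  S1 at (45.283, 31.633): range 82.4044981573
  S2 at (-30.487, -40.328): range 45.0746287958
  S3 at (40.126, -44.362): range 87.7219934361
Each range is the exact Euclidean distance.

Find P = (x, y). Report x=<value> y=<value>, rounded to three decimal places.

eq1: (x − 45.283)² + (y − 31.633)² = 82.4044981573²
eq2: (x + 30.487)² + (y + 40.328)² = 45.0746287958²
eq3: (x − 40.126)² + (y + 44.362)² = 87.7219934361²
eq1−eq3, eq1−eq2 (x²,y² cancel):
  -10.314·x − 151.990·y = -377.760674
  -151.540·x − 143.922·y = 4263.387130
det = -10.314·-143.922 − -151.990·-151.540 = -21548.153092
x = (-377.760674·-143.922 − -151.990·4263.387130) / -21548.153092 = -32.594918
y = (-10.314·4263.387130 − -377.760674·-151.540) / -21548.153092 = 4.697313

x=-32.595 y=4.697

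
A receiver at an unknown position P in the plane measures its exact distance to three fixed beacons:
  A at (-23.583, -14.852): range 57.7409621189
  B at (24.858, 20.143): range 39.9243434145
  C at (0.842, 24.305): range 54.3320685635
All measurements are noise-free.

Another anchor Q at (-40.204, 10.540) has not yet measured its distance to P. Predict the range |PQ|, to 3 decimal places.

eq1: (x + 23.583)² + (y + 14.852)² = 57.7409621189²
eq2: (x − 24.858)² + (y − 20.143)² = 39.9243434145²
eq3: (x − 0.842)² + (y − 24.305)² = 54.3320685635²
eq2−eq3, eq2−eq1 (x²,y² cancel):
  -48.032·x + 8.324·y = -1790.239101
  -96.882·x − 69.990·y = -1986.986329
det = -48.032·-69.990 − 8.324·-96.882 = 4168.205448
x = (-1790.239101·-69.990 − 8.324·-1986.986329) / 4168.205448 = 34.028675
y = (-48.032·-1986.986329 − -1790.239101·-96.882) / 4168.205448 = -18.713813
|P − Q| = √((34.028675 − -40.204)² + (-18.713813 − 10.540)²) = 79.788944

79.789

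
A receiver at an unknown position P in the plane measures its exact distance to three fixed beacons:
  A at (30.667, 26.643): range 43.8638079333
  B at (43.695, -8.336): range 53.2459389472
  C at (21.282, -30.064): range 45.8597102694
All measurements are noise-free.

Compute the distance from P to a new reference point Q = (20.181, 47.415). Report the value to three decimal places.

50.405

eq1: (x − 30.667)² + (y − 26.643)² = 43.8638079333²
eq2: (x − 43.695)² + (y + 8.336)² = 53.2459389472²
eq3: (x − 21.282)² + (y + 30.064)² = 45.8597102694²
eq3−eq1, eq3−eq2 (x²,y² cancel):
  18.770·x + 113.414·y = 472.626098
  44.826·x + 43.456·y = -110.042687
det = 18.770·43.456 − 113.414·44.826 = -4268.226844
x = (472.626098·43.456 − 113.414·-110.042687) / -4268.226844 = -7.735957
y = (18.770·-110.042687 − 472.626098·44.826) / -4268.226844 = 5.447564
|P − Q| = √((-7.735957 − 20.181)² + (5.447564 − 47.415)²) = 50.404585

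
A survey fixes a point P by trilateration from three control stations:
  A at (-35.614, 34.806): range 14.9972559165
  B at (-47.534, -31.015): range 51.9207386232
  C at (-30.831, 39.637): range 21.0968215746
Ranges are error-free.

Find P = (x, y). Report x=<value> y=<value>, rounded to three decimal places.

x=-39.053 y=20.208

eq1: (x + 35.614)² + (y − 34.806)² = 14.9972559165²
eq2: (x + 47.534)² + (y + 31.015)² = 51.9207386232²
eq3: (x + 30.831)² + (y − 39.637)² = 21.0968215746²
eq2−eq1, eq2−eq3 (x²,y² cancel):
  23.840·x + 131.642·y = 1729.248665
  33.406·x + 141.304·y = 1550.918168
det = 23.840·141.304 − 131.642·33.406 = -1028.945292
x = (1729.248665·141.304 − 131.642·1550.918168) / -1028.945292 = -39.053373
y = (23.840·1550.918168 − 1729.248665·33.406) / -1028.945292 = 20.208452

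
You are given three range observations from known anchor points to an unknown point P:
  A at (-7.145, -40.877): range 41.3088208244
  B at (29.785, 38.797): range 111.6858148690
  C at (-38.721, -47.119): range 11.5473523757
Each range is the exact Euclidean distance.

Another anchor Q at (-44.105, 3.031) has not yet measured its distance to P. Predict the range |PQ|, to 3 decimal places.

eq1: (x + 7.145)² + (y + 40.877)² = 41.3088208244²
eq2: (x − 29.785)² + (y − 38.797)² = 111.6858148690²
eq3: (x + 38.721)² + (y + 47.119)² = 11.5473523757²
eq1−eq3, eq1−eq2 (x²,y² cancel):
  -63.152·x − 12.484·y = 3570.613179
  73.860·x + 159.348·y = -10096.929285
det = -63.152·159.348 − -12.484·73.860 = -9141.076656
x = (3570.613179·159.348 − -12.484·-10096.929285) / -9141.076656 = -48.453811
y = (-63.152·-10096.929285 − 3570.613179·73.860) / -9141.076656 = -40.905005
|P − Q| = √((-48.453811 − -44.105)² + (-40.905005 − 3.031)²) = 44.150705

44.151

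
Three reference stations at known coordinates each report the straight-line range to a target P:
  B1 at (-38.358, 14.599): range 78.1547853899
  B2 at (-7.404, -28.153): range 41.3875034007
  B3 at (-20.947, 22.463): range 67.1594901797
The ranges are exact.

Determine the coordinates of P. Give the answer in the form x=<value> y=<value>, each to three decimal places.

x=32.703 y=-17.936

eq1: (x + 38.358)² + (y − 14.599)² = 78.1547853899²
eq2: (x + 7.404)² + (y + 28.153)² = 41.3875034007²
eq3: (x + 20.947)² + (y − 22.463)² = 67.1594901797²
eq2−eq3, eq2−eq1 (x²,y² cancel):
  -27.086·x + 101.232·y = -2701.519130
  -61.908·x + 85.504·y = -3558.188702
det = -27.086·85.504 − 101.232·-61.908 = 3951.109312
x = (-2701.519130·85.504 − 101.232·-3558.188702) / 3951.109312 = 32.702681
y = (-27.086·-3558.188702 − -2701.519130·-61.908) / 3951.109312 = -17.936367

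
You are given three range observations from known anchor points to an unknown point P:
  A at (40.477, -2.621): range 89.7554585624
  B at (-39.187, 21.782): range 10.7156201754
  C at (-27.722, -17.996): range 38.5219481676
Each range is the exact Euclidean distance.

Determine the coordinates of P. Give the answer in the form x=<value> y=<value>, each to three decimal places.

x=-47.522 y=15.048

eq1: (x − 40.477)² + (y + 2.621)² = 89.7554585624²
eq2: (x + 39.187)² + (y − 21.782)² = 10.7156201754²
eq3: (x + 27.722)² + (y + 17.996)² = 38.5219481676²
eq3−eq1, eq3−eq2 (x²,y² cancel):
  136.398·x + 30.750·y = -6019.209981
  -22.930·x + 79.556·y = 2286.827168
det = 136.398·79.556 − 30.750·-22.930 = 11556.376788
x = (-6019.209981·79.556 − 30.750·2286.827168) / 11556.376788 = -47.522179
y = (136.398·2286.827168 − -6019.209981·-22.930) / 11556.376788 = 15.047810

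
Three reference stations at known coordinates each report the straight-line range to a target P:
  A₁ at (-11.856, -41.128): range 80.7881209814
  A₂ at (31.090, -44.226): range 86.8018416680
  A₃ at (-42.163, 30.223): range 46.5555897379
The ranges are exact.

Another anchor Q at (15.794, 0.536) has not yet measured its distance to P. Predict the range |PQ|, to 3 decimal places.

39.502

eq1: (x + 11.856)² + (y + 41.128)² = 80.7881209814²
eq2: (x − 31.090)² + (y + 44.226)² = 86.8018416680²
eq3: (x + 42.163)² + (y − 30.223)² = 46.5555897379²
eq1−eq2, eq1−eq3 (x²,y² cancel):
  85.892·x − 6.196·y = 82.610831
  -60.614·x + 142.702·y = 5218.368734
det = 85.892·142.702 − -6.196·-60.614 = 11881.395840
x = (82.610831·142.702 − -6.196·5218.368734) / 11881.395840 = 3.713515
y = (85.892·5218.368734 − 82.610831·-60.614) / 11881.395840 = 38.145644
|P − Q| = √((3.713515 − 15.794)² + (38.145644 − 0.536)²) = 39.502196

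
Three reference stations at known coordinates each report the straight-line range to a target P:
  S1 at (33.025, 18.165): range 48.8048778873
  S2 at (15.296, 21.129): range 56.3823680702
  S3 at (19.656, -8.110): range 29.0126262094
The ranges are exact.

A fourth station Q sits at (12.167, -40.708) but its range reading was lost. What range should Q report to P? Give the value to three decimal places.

eq1: (x − 33.025)² + (y − 18.165)² = 48.8048778873²
eq2: (x − 15.296)² + (y − 21.129)² = 56.3823680702²
eq3: (x − 19.656)² + (y + 8.110)² = 29.0126262094²
eq2−eq3, eq2−eq1 (x²,y² cancel):
  8.720·x − 58.478·y = 2108.967129
  35.458·x − 5.928·y = 1537.270917
det = 8.720·-5.928 − -58.478·35.458 = 2021.820764
x = (2108.967129·-5.928 − -58.478·1537.270917) / 2021.820764 = 38.279640
y = (8.720·1537.270917 − 2108.967129·35.458) / 2021.820764 = -30.356180
|P − Q| = √((38.279640 − 12.167)² + (-30.356180 − -40.708)²) = 28.089681

28.090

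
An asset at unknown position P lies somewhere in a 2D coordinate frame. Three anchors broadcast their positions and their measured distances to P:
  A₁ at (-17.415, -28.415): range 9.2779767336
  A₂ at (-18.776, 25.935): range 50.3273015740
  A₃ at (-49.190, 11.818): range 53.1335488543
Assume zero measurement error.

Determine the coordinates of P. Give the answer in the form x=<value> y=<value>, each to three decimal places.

x=-9.524 y=-23.535

eq1: (x + 17.415)² + (y + 28.415)² = 9.2779767336²
eq2: (x + 18.776)² + (y − 25.935)² = 50.3273015740²
eq3: (x + 49.190)² + (y − 11.818)² = 53.1335488543²
eq3−eq1, eq3−eq2 (x²,y² cancel):
  63.550·x − 80.466·y = 1288.466388
  60.828·x + 28.234·y = -1243.822093
det = 63.550·28.234 − -80.466·60.828 = 6688.856548
x = (1288.466388·28.234 − -80.466·-1243.822093) / 6688.856548 = -9.524323
y = (63.550·-1243.822093 − 1288.466388·60.828) / 6688.856548 = -23.534625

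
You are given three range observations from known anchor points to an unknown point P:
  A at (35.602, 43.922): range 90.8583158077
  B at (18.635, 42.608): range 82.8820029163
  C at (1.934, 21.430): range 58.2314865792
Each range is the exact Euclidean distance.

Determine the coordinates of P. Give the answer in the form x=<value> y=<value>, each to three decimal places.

eq1: (x − 35.602)² + (y − 43.922)² = 90.8583158077²
eq2: (x − 18.635)² + (y − 42.608)² = 82.8820029163²
eq3: (x − 1.934)² + (y − 21.430)² = 58.2314865792²
eq3−eq1, eq3−eq2 (x²,y² cancel):
  67.336·x + 44.984·y = -2130.668290
  33.402·x + 42.356·y = -1778.800745
det = 67.336·42.356 − 44.984·33.402 = 1349.528048
x = (-2130.668290·42.356 − 44.984·-1778.800745) / 1349.528048 = -7.579697
y = (67.336·-1778.800745 − -2130.668290·33.402) / 1349.528048 = -36.019070

x=-7.580 y=-36.019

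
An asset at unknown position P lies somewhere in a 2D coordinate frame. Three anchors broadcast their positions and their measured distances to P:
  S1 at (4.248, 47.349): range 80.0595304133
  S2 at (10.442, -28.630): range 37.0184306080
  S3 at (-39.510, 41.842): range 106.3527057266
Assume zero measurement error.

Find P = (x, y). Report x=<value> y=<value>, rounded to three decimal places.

eq1: (x − 4.248)² + (y − 47.349)² = 80.0595304133²
eq2: (x − 10.442)² + (y + 28.630)² = 37.0184306080²
eq3: (x + 39.510)² + (y − 41.842)² = 106.3527057266²
eq2−eq1, eq2−eq3 (x²,y² cancel):
  -12.388·x + 151.958·y = -3707.903164
  -99.904·x + 140.944·y = -7557.453011
det = -12.388·140.944 − 151.958·-99.904 = 13435.197760
x = (-3707.903164·140.944 − 151.958·-7557.453011) / 13435.197760 = 46.579794
y = (-12.388·-7557.453011 − -3707.903164·-99.904) / 13435.197760 = -20.603540

x=46.580 y=-20.604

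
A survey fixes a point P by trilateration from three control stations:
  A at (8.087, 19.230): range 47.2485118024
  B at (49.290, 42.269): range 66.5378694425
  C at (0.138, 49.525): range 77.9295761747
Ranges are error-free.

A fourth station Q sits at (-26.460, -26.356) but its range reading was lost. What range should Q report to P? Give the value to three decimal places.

58.093

eq1: (x − 8.087)² + (y − 19.230)² = 47.2485118024²
eq2: (x − 49.290)² + (y − 42.269)² = 66.5378694425²
eq3: (x − 0.138)² + (y − 49.525)² = 77.9295761747²
eq1−eq2, eq1−eq3 (x²,y² cancel):
  82.406·x + 46.078·y = 1586.113790
  -15.898·x + 60.590·y = -1823.044775
det = 82.406·60.590 − 46.078·-15.898 = 5725.527584
x = (1586.113790·60.590 − 46.078·-1823.044775) / 5725.527584 = 31.456471
y = (82.406·-1823.044775 − 1586.113790·-15.898) / 5725.527584 = -21.834458
|P − Q| = √((31.456471 − -26.460)² + (-21.834458 − -26.356)²) = 58.092701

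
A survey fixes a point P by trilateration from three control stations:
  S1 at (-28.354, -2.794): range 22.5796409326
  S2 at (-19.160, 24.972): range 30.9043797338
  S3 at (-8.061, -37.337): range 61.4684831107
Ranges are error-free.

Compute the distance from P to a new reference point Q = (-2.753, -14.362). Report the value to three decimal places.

eq1: (x + 28.354)² + (y + 2.794)² = 22.5796409326²
eq2: (x + 19.160)² + (y − 24.972)² = 30.9043797338²
eq3: (x + 8.061)² + (y + 37.337)² = 61.4684831107²
eq2−eq1, eq2−eq3 (x²,y² cancel):
  -18.388·x − 55.532·y = 266.289870
  22.198·x − 124.618·y = -2354.968823
det = -18.388·-124.618 − -55.532·22.198 = 3524.175120
x = (266.289870·-124.618 − -55.532·-2354.968823) / 3524.175120 = -46.524544
y = (-18.388·-2354.968823 − 266.289870·22.198) / 3524.175120 = 10.610161
|P − Q| = √((-46.524544 − -2.753)² + (10.610161 − -14.362)²) = 50.394016

50.394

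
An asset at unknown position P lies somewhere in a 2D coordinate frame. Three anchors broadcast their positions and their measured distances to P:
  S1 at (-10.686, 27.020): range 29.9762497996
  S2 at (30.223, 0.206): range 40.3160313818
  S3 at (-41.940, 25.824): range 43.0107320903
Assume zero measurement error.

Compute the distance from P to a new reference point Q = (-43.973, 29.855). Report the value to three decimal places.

eq1: (x + 10.686)² + (y − 27.020)² = 29.9762497996²
eq2: (x − 30.223)² + (y − 0.206)² = 40.3160313818²
eq3: (x + 41.940)² + (y − 25.824)² = 43.0107320903²
eq3−eq2, eq3−eq1 (x²,y² cancel):
  144.326·x − 51.236·y = -1287.829722
  62.508·x + 2.392·y = -630.224057
det = 144.326·2.392 − -51.236·62.508 = 3547.887680
x = (-1287.829722·2.392 − -51.236·-630.224057) / 3547.887680 = -9.969495
y = (144.326·-630.224057 − -1287.829722·62.508) / 3547.887680 = -2.947685
|P − Q| = √((-9.969495 − -43.973)² + (-2.947685 − 29.855)²) = 47.246741

47.247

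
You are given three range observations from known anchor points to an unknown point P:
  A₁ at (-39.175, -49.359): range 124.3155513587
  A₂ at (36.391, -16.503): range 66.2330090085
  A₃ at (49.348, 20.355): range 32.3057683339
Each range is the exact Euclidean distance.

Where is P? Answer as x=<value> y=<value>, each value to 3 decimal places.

x=35.899 y=49.728

eq1: (x + 39.175)² + (y + 49.359)² = 124.3155513587²
eq2: (x − 36.391)² + (y + 16.503)² = 66.2330090085²
eq3: (x − 49.348)² + (y − 20.355)² = 32.3057683339²
eq3−eq2, eq3−eq1 (x²,y² cancel):
  -25.914·x − 73.716·y = -4596.046054
  -177.046·x − 139.428·y = -13289.253265
det = -25.914·-139.428 − -73.716·-177.046 = -9437.985744
x = (-4596.046054·-139.428 − -73.716·-13289.253265) / -9437.985744 = 35.898876
y = (-25.914·-13289.253265 − -4596.046054·-177.046) / -9437.985744 = 49.728181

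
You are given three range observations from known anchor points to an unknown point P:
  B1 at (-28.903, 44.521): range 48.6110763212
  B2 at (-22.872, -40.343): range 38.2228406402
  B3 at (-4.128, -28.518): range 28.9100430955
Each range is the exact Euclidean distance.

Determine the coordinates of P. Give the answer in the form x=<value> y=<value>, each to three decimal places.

x=-16.911 y=-2.588

eq1: (x + 28.903)² + (y − 44.521)² = 48.6110763212²
eq2: (x + 22.872)² + (y + 40.343)² = 38.2228406402²
eq3: (x + 4.128)² + (y + 28.518)² = 28.9100430955²
eq2−eq1, eq2−eq3 (x²,y² cancel):
  -12.062·x + 169.728·y = -235.234377
  37.488·x + 23.650·y = -695.174370
det = -12.062·23.650 − 169.728·37.488 = -6648.029564
x = (-235.234377·23.650 − 169.728·-695.174370) / -6648.029564 = -16.911366
y = (-12.062·-695.174370 − -235.234377·37.488) / -6648.029564 = -2.587783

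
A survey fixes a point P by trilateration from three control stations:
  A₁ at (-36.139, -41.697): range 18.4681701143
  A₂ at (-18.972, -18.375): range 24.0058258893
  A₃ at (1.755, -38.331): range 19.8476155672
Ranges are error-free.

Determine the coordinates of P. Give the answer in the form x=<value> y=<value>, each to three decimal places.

eq1: (x + 36.139)² + (y + 41.697)² = 18.4681701143²
eq2: (x + 18.972)² + (y + 18.375)² = 24.0058258893²
eq3: (x − 1.755)² + (y + 38.331)² = 19.8476155672²
eq2−eq3, eq2−eq1 (x²,y² cancel):
  41.454·x − 39.912·y = 957.120010
  -34.334·x − 46.644·y = 2582.296090
det = 41.454·-46.644 − -39.912·-34.334 = -3303.918984
x = (957.120010·-46.644 − -39.912·2582.296090) / -3303.918984 = -17.682242
y = (41.454·2582.296090 − 957.120010·-34.334) / -3303.918984 = -42.346154

x=-17.682 y=-42.346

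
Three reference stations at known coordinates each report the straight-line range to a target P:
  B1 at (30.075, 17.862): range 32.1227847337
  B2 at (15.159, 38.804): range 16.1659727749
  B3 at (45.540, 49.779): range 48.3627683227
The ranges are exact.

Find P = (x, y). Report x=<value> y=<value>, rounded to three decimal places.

eq1: (x − 30.075)² + (y − 17.862)² = 32.1227847337²
eq2: (x − 15.159)² + (y − 38.804)² = 16.1659727749²
eq3: (x − 45.540)² + (y − 49.779)² = 48.3627683227²
eq2−eq1, eq2−eq3 (x²,y² cancel):
  29.832·x − 41.884·y = -1282.523651
  60.762·x + 21.950·y = 738.676060
det = 29.832·21.950 − -41.884·60.762 = 3199.768008
x = (-1282.523651·21.950 − -41.884·738.676060) / 3199.768008 = 0.871099
y = (29.832·738.676060 − -1282.523651·60.762) / 3199.768008 = 31.241292

x=0.871 y=31.241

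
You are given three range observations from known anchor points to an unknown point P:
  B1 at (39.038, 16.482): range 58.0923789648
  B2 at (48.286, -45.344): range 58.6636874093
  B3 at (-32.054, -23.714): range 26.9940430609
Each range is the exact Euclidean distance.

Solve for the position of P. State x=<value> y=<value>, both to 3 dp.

eq1: (x − 39.038)² + (y − 16.482)² = 58.0923789648²
eq2: (x − 48.286)² + (y + 45.344)² = 58.6636874093²
eq3: (x + 32.054)² + (y + 23.714)² = 26.9940430609²
eq2−eq1, eq2−eq3 (x²,y² cancel):
  -18.496·x + 123.652·y = -2525.290637
  -160.680·x + 43.260·y = -85.053560
det = -18.496·43.260 − 123.652·-160.680 = 19068.266400
x = (-2525.290637·43.260 − 123.652·-85.053560) / 19068.266400 = -5.177557
y = (-18.496·-85.053560 − -2525.290637·-160.680) / 19068.266400 = -21.197027

x=-5.178 y=-21.197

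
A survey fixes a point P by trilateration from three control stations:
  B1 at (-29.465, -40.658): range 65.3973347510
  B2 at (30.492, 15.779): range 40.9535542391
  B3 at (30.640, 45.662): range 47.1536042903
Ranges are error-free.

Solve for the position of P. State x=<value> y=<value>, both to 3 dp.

eq1: (x + 29.465)² + (y + 40.658)² = 65.3973347510²
eq2: (x − 30.492)² + (y − 15.779)² = 40.9535542391²
eq3: (x − 30.640)² + (y − 45.662)² = 47.1536042903²
eq3−eq1, eq3−eq2 (x²,y² cancel):
  -120.210·x − 172.640·y = -2555.917650
  -0.296·x − 59.766·y = -1298.820146
det = -120.210·-59.766 − -172.640·-0.296 = 7133.369420
x = (-2555.917650·-59.766 − -172.640·-1298.820146) / 7133.369420 = -10.019295
y = (-120.210·-1298.820146 − -2555.917650·-0.296) / 7133.369420 = 21.781378

x=-10.019 y=21.781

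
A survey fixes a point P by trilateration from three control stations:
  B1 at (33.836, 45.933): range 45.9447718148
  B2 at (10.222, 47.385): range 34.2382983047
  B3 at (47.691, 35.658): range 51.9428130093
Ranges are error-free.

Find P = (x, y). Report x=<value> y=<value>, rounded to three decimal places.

x=0.186 y=14.651

eq1: (x − 33.836)² + (y − 45.933)² = 45.9447718148²
eq2: (x − 10.222)² + (y − 47.385)² = 34.2382983047²
eq3: (x − 47.691)² + (y − 35.658)² = 51.9428130093²
eq2−eq3, eq2−eq1 (x²,y² cancel):
  74.938·x − 23.454·y = -329.697817
  47.228·x − 2.904·y = -33.773110
det = 74.938·-2.904 − -23.454·47.228 = 890.065560
x = (-329.697817·-2.904 − -23.454·-33.773110) / 890.065560 = 0.185748
y = (74.938·-33.773110 − -329.697817·47.228) / 890.065560 = 14.650695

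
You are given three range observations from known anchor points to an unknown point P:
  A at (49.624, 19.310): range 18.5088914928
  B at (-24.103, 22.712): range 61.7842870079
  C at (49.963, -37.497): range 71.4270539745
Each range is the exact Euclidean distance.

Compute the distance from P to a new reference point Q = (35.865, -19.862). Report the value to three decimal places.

52.590

eq1: (x − 49.624)² + (y − 19.310)² = 18.5088914928²
eq2: (x + 24.103)² + (y − 22.712)² = 61.7842870079²
eq3: (x − 49.963)² + (y + 37.497)² = 71.4270539745²
eq3−eq1, eq3−eq2 (x²,y² cancel):
  -0.678·x + 113.614·y = 3692.336073
  -148.132·x + 120.418·y = -1521.010907
det = -0.678·120.418 − 113.614·-148.132 = 16748.225644
x = (3692.336073·120.418 − 113.614·-1521.010907) / 16748.225644 = 36.865509
y = (-0.678·-1521.010907 − 3692.336073·-148.132) / 16748.225644 = 32.718951
|P − Q| = √((36.865509 − 35.865)² + (32.718951 − -19.862)²) = 52.590469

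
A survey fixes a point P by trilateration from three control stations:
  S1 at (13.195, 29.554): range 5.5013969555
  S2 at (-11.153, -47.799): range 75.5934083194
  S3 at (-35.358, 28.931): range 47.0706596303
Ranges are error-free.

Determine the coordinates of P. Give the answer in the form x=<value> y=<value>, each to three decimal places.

eq1: (x − 13.195)² + (y − 29.554)² = 5.5013969555²
eq2: (x + 11.153)² + (y + 47.799)² = 75.5934083194²
eq3: (x + 35.358)² + (y − 28.931)² = 47.0706596303²
eq3−eq2, eq3−eq1 (x²,y² cancel):
  48.410·x − 153.460·y = -3176.773498
  97.106·x + 1.246·y = 1145.737646
det = 48.410·1.246 − -153.460·97.106 = 14962.205620
x = (-3176.773498·1.246 − -153.460·1145.737646) / 14962.205620 = 11.486718
y = (48.410·1145.737646 − -3176.773498·97.106) / 14962.205620 = 24.324551

x=11.487 y=24.325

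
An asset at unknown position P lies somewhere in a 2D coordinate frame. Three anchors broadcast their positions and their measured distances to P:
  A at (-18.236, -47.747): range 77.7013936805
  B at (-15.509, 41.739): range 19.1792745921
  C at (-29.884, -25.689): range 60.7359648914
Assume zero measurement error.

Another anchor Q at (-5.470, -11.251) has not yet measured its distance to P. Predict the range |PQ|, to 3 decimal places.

39.631

eq1: (x + 18.236)² + (y + 47.747)² = 77.7013936805²
eq2: (x + 15.509)² + (y − 41.739)² = 19.1792745921²
eq3: (x + 29.884)² + (y + 25.689)² = 60.7359648914²
eq1−eq3, eq1−eq2 (x²,y² cancel):
  -23.296·x + 44.116·y = 1289.299621
  5.454·x + 178.972·y = 5040.007503
det = -23.296·178.972 − 44.116·5.454 = -4409.940376
x = (1289.299621·178.972 − 44.116·5040.007503) / -4409.940376 = -1.905595
y = (-23.296·5040.007503 − 1289.299621·5.454) / -4409.940376 = 28.218943
|P − Q| = √((-1.905595 − -5.470)² + (28.218943 − -11.251)²) = 39.630561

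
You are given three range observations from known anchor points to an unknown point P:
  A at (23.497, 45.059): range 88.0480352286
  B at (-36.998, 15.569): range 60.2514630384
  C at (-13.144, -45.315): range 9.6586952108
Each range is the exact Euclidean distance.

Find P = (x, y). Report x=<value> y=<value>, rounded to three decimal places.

x=-7.911 y=-37.197

eq1: (x − 23.497)² + (y − 45.059)² = 88.0480352286²
eq2: (x + 36.998)² + (y − 15.569)² = 60.2514630384²
eq3: (x + 13.144)² + (y + 45.315)² = 9.6586952108²
eq2−eq3, eq2−eq1 (x²,y² cancel):
  47.708·x − 121.768·y = 4151.916601
  120.990·x + 58.980·y = -3151.040984
det = 47.708·58.980 − -121.768·120.990 = 17546.528160
x = (4151.916601·58.980 − -121.768·-3151.040984) / 17546.528160 = -7.911304
y = (47.708·-3151.040984 − 4151.916601·120.990) / 17546.528160 = -37.196547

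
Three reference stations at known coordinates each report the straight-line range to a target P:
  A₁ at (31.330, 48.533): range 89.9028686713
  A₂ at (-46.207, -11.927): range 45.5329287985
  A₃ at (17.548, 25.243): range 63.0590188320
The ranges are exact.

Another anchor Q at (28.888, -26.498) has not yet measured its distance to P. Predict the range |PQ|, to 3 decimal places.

35.520

eq1: (x − 31.330)² + (y − 48.533)² = 89.9028686713²
eq2: (x + 46.207)² + (y + 11.927)² = 45.5329287985²
eq3: (x − 17.548)² + (y − 25.243)² = 63.0590188320²
eq2−eq1, eq2−eq3 (x²,y² cancel):
  155.074·x + 120.920·y = -4949.597379
  127.510·x + 74.340·y = -3235.391076
det = 155.074·74.340 − 120.920·127.510 = -3890.308040
x = (-4949.597379·74.340 − 120.920·-3235.391076) / -3890.308040 = -5.981639
y = (155.074·-3235.391076 − -4949.597379·127.510) / -3890.308040 = -33.261666
|P − Q| = √((-5.981639 − 28.888)² + (-33.261666 − -26.498)²) = 35.519557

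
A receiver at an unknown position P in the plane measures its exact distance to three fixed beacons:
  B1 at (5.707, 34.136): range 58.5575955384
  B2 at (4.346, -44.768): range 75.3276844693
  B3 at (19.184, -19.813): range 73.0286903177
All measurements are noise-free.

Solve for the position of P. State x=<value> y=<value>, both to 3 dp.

eq1: (x − 5.707)² + (y − 34.136)² = 58.5575955384²
eq2: (x − 4.346)² + (y + 44.768)² = 75.3276844693²
eq3: (x − 19.184)² + (y + 19.813)² = 73.0286903177²
eq2−eq1, eq2−eq3 (x²,y² cancel):
  2.722·x + 157.808·y = 1420.042857
  29.676·x + 49.910·y = -921.410277
det = 2.722·49.910 − 157.808·29.676 = -4547.255188
x = (1420.042857·49.910 − 157.808·-921.410277) / -4547.255188 = -47.562814
y = (2.722·-921.410277 − 1420.042857·29.676) / -4547.255188 = 9.818950

x=-47.563 y=9.819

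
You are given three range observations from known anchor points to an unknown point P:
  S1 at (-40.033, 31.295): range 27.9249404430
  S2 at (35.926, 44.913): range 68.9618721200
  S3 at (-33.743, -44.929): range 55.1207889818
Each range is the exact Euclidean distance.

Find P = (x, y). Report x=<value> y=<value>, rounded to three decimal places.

x=-23.033 y=9.141

eq1: (x + 40.033)² + (y − 31.295)² = 27.9249404430²
eq2: (x − 35.926)² + (y − 44.913)² = 68.9618721200²
eq3: (x + 33.743)² + (y + 44.929)² = 55.1207889818²
eq2−eq3, eq2−eq1 (x²,y² cancel):
  -139.338·x − 179.684·y = 1566.788473
  -151.918·x − 27.236·y = 3250.100577
det = -139.338·-27.236 − -179.684·-151.918 = -23502.224144
x = (1566.788473·-27.236 − -179.684·3250.100577) / -23502.224144 = -23.032630
y = (-139.338·3250.100577 − 1566.788473·-151.918) / -23502.224144 = 9.141226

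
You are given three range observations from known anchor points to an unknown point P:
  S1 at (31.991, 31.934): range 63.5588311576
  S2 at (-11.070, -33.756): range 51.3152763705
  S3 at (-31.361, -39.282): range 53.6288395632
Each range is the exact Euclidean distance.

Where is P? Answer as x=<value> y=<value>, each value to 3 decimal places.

eq1: (x − 31.991)² + (y − 31.934)² = 63.5588311576²
eq2: (x + 11.070)² + (y + 33.756)² = 51.3152763705²
eq3: (x + 31.361)² + (y + 39.282)² = 53.6288395632²
eq2−eq1, eq2−eq3 (x²,y² cancel):
  86.122·x + 131.380·y = -625.275428
  -40.582·x − 11.052·y = 1021.780565
det = 86.122·-11.052 − 131.380·-40.582 = 4379.842816
x = (-625.275428·-11.052 − 131.380·1021.780565) / 4379.842816 = -29.072045
y = (86.122·1021.780565 − -625.275428·-40.582) / 4379.842816 = 14.297969

x=-29.072 y=14.298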